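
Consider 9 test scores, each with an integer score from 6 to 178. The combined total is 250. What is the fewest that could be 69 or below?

Let j be the number exceeding 69. Then the total is ≥ 70·j + 6·(9 − j) = 54 + 64j.
So 64j ≤ 196 and j ≤ 3; hence at least 9 − 3 = 6 are ≤ 69.
Exactly 6 works: 6 values at 6 and 3 at 70 total 246; raise one of the low values by 4 (still ≤ 69) to hit 250.

6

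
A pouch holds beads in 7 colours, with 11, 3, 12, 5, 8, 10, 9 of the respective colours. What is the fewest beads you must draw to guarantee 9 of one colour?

49

In the worst case you take as many as possible of each colour without reaching 9: 8 + 3 + 8 + 5 + 8 + 8 + 8 = 48.
The next one must give 9 of some colour, so 48 + 1 = 49.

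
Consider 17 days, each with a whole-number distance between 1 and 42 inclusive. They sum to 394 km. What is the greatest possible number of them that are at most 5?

8

Suppose k of them are at most 5. Those contribute at most 5 each and the rest at most 42 each.
So the total is at most 5k + 42(17 − k) = 714 − 37k. This must still be ≥ 394, so k ≤ 8.
k = 8 is achieved by 8 values at 5 and 9 at 42, total 418; lower one of the 42's by 24 (still > 5) to reach 394.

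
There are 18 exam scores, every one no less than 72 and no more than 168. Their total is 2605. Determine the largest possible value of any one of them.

To make one score as large as possible, make the other 17 as small as possible.
The other 17 contribute at least 17 × 72 = 1224, leaving at most 2605 − 1224 = 1381.
But each score is capped at 168, so the maximum is 168.
Achievable: one at 168 and the other 17 totalling 2437, which fits since 17 × 72 ≤ 2437 ≤ 17 × 168.

168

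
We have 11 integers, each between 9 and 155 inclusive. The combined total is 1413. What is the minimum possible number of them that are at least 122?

3

Each value short of 122 is at most 121, costing at least 155 − 121 = 34 against the maximum total of 1705.
We can afford to lose at most 1705 − 1413 = 292, so at most ⌊292/34⌋ = 8 fall short, and at least 3 are ≥ 122.
Exactly 3 works: 3 values at 155 and 8 at 121 total 1433; lower one of the high values by 20 (still ≥ 122) to hit 1413.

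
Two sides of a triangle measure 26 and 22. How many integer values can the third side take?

The triangle inequality gives |26 − 22| < c < 26 + 22, i.e. 4 < c < 48.
So c can be any integer from 5 to 47: 43 values.

43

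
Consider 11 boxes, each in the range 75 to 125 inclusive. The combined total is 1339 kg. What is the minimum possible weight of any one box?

Minimizing one value means maximizing the remaining 10.
The other 10 contribute at most 10 × 125 = 1250, leaving at least 1339 − 1250 = 89.
Since 89 ≥ 75, this is achievable: one at 89 and 10 at 125.

89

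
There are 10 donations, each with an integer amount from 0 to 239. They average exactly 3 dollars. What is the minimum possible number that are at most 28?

9

The total is 10 × 3 = 30.
If only k of them are at most 28, the other 10 − k are at least 29, so the total is at least (10 − k)·29 + k·0.
This is ≤ 30, so (10 − k)·29 + 0k ≤ 30, which gives k ≥ 9.
Exactly 9 works: 9 values at 0 and 1 at 29 total 29; raise one of the low values by 1 (still ≤ 28) to hit 30.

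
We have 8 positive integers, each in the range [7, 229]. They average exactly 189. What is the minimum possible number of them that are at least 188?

The total is 8 × 189 = 1512.
Each value short of 188 is at most 187, costing at least 229 − 187 = 42 against the maximum total of 1832.
We can afford to lose at most 1832 − 1512 = 320, so at most ⌊320/42⌋ = 7 fall short, and at least 1 are ≥ 188.
Exactly 1 works: 1 value at 229 and 7 at 187 total 1538; lower one of the high values by 26 (still ≥ 188) to hit 1512.

1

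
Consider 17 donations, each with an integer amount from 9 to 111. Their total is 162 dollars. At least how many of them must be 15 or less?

Let j be the number exceeding 15. Then the total is ≥ 16·j + 9·(17 − j) = 153 + 7j.
So 7j ≤ 9 and j ≤ 1; hence at least 17 − 1 = 16 are ≤ 15.
Exactly 16 works: 16 values at 9 and 1 at 16 total 160; raise one of the low values by 2 (still ≤ 15) to hit 162.

16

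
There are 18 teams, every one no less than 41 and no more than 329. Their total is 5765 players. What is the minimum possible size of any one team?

172

Minimizing one value means maximizing the remaining 17.
The other 17 contribute at most 17 × 329 = 5593, leaving at least 5765 − 5593 = 172.
Since 172 ≥ 41, this is achievable: one at 172 and 17 at 329.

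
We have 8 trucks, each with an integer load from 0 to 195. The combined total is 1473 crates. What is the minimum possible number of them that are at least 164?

If only k of them are at least 164, the other 8 − k are at most 163, so the total is at most k·195 + (8 − k)·163.
This must reach 1473, so k·195 + (8 − k)·163 ≥ 1473, giving k ≥ 6.
Exactly 6 works: 6 values at 195 and 2 at 163 total 1496; lower one of the high values by 23 (still ≥ 164) to hit 1473.

6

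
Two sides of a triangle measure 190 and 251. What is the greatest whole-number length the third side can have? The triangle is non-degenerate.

440

The third side must be less than 190 + 251 = 441.
The largest integer below 441 is 440.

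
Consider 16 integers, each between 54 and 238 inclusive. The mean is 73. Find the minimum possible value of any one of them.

Minimizing one value means maximizing the remaining 15.
The total is 16 × 73 = 1168.
The other 15 can take up 15 × 238 = 3570 ≥ 1168 − 54, so one integer can sit at its floor of 54.
Achievable: one at 54 and the other 15 totalling 1114, which fits since 15 × 54 ≤ 1114 ≤ 15 × 238.

54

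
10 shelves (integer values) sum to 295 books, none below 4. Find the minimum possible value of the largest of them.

If every one of the 10 were at most 29, the total would be at most 10 × 29 = 290 < 295.
Achievable: 5 of them at 30 and 5 at 29 total 295.

30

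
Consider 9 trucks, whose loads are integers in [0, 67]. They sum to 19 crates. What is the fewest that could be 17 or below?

8

Let j be the number exceeding 17. Then the total is ≥ 18·j + 0·(9 − j) = 0 + 18j.
So 18j ≤ 19 and j ≤ 1; hence at least 9 − 1 = 8 are ≤ 17.
Exactly 8 works: 8 values at 0 and 1 at 18 total 18; raise one of the low values by 1 (still ≤ 17) to hit 19.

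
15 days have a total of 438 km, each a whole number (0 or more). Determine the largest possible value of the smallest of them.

The 15 values sum to 438, so their minimum is at most ⌊438/15⌋ = 29.
Equality holds with 12 values of 29 and 3 values of 30.

29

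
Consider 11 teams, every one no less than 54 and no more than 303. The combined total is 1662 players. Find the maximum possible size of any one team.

303

Maximizing one value means minimizing the remaining 10.
The other 10 contribute at least 10 × 54 = 540, leaving at most 1662 − 540 = 1122.
But each team is capped at 303, so the maximum is 303.
Achievable: one at 303 and the other 10 totalling 1359, which fits since 10 × 54 ≤ 1359 ≤ 10 × 303.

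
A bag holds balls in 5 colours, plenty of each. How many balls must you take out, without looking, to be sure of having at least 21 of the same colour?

101

You could draw 20 of every colour without reaching 21 of any — 100 in all.
One more forces 21 of some colour, so 100 + 1 = 101.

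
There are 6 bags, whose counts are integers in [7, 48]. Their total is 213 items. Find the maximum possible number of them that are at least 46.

4

Suppose k of them are at least 46. Those contribute at least 46 each and the other 6 − k at least 7 each.
So the total is at least 46k + 7(6 − k) = 42 + 39k. This must be ≤ 213, giving k ≤ 4.
k = 4 is achieved by 4 values at 46 and 2 at 7, total 198; add 15 to one value (staying below 46) to reach 213.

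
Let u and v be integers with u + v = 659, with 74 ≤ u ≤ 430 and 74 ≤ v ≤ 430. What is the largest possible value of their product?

108570

For a fixed sum, the product uv is largest when u and v are as close as possible.
Taking u = 329 and v = 330 (both in [74, 430]) gives uv = 108570.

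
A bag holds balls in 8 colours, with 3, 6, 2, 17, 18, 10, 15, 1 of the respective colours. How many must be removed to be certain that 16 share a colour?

68

In the worst case you take as many as possible of each colour without reaching 16: 3 + 6 + 2 + 15 + 15 + 10 + 15 + 1 = 67.
The next one must give 16 of some colour, so 67 + 1 = 68.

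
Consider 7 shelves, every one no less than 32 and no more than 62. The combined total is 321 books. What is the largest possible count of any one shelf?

62

Maximizing one value means minimizing the remaining 6.
The other 6 contribute at least 6 × 32 = 192, leaving at most 321 − 192 = 129.
But each shelf is capped at 62, so the maximum is 62.
Achievable: one at 62 and the other 6 totalling 259, which fits since 6 × 32 ≤ 259 ≤ 6 × 62.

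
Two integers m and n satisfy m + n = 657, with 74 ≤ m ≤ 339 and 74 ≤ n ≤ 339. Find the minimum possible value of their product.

107802

mn = m(657 − m) is concave in m, so over [318, 339] it is minimized at an endpoint.
The extreme feasible split is m = 318, n = 339, giving mn = 107802.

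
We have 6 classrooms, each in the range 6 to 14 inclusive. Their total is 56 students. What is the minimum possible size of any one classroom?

Minimizing one value means maximizing the remaining 5.
The other 5 can take up 5 × 14 = 70 ≥ 56 − 6, so one classroom can sit at its floor of 6.
Achievable: one at 6 and the other 5 totalling 50, which fits since 5 × 6 ≤ 50 ≤ 5 × 14.

6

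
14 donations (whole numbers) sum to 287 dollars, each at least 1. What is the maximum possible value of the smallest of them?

The 14 values sum to 287, so their minimum is at most ⌊287/14⌋ = 20.
Achievable: 7 of them at 20 and 7 at 21 total 287.

20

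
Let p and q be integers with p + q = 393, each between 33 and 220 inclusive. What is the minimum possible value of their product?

38060

pq = p(393 − p) is concave in p, so over [173, 220] it is minimized at an endpoint.
The extreme feasible split is p = 173, q = 220, giving pq = 38060.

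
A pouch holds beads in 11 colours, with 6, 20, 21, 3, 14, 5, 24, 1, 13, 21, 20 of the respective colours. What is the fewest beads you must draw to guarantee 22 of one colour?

In the worst case you take as many as possible of each colour without reaching 22: 6 + 20 + 21 + 3 + 14 + 5 + 21 + 1 + 13 + 21 + 20 = 145.
The next one must give 22 of some colour, so 145 + 1 = 146.

146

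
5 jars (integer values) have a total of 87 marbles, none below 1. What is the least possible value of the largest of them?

The average is 87/5 > 17, so not all 5 can be 17 or less; the largest is ≥ 18.
Taking 3 copies of 17 and 2 copies of 18 gives exactly 87, so 18 is attained.

18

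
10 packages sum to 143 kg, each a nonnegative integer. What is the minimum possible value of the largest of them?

15

Some value must be at least ⌈143/10⌉ = 15, since 10 × 14 = 140 < 143.
Taking 7 copies of 14 and 3 copies of 15 gives exactly 143, so 15 is attained.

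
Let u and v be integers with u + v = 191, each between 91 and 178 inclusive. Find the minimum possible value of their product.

uv = u(191 − u) is concave in u, so over [91, 100] it is minimized at an endpoint.
The extreme feasible split is u = 91, v = 100, giving uv = 9100.

9100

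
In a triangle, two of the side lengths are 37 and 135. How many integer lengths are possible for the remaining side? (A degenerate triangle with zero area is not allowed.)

73

The triangle inequality gives |37 − 135| < c < 37 + 135, i.e. 98 < c < 172.
So c can be any integer from 99 to 171: 73 values.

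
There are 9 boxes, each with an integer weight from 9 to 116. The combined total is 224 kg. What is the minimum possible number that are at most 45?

6

Each value above 45 is at least 46, contributing at least 46 − 9 = 37 above the floor 9.
The sum exceeds the floor total 81 by 143, so at most ⌊143/37⌋ = 3 exceed 45, and at least 6 are ≤ 45.
Exactly 6 works: 6 values at 9 and 3 at 46 total 192; raise one of the low values by 32 (still ≤ 45) to hit 224.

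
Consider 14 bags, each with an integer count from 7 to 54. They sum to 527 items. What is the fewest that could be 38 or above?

If only k of them are at least 38, the other 14 − k are at most 37, so the total is at most k·54 + (14 − k)·37.
This must reach 527, so k·54 + (14 − k)·37 ≥ 527, giving k ≥ 1.
Exactly 1 works: 1 value at 54 and 13 at 37 total 535; lower one of the high values by 8 (still ≥ 38) to hit 527.

1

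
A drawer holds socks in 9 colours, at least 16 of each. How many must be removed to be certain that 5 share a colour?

In the worst case you draw 4 of each of the 9 colours: 9 × 4 = 36.
One more forces 5 of some colour, so 36 + 1 = 37.

37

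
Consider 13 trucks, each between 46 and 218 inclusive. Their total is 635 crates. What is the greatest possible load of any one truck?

83

Maximizing one value means minimizing the remaining 12.
The other 12 contribute at least 12 × 46 = 552, leaving at most 635 − 552 = 83.
Since 83 ≤ 218, this is achievable: one at 83 and 12 at 46.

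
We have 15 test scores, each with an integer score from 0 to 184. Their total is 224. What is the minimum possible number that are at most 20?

Each value above 20 is at least 21, contributing at least 21 − 0 = 21 above the floor 0.
The sum exceeds the floor total 0 by 224, so at most ⌊224/21⌋ = 10 exceed 20, and at least 5 are ≤ 20.
Exactly 5 works: 5 values at 0 and 10 at 21 total 210; raise one of the low values by 14 (still ≤ 20) to hit 224.

5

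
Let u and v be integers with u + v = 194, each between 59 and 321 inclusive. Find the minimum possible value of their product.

7965

For a fixed sum, uv is smallest when u and v are as far apart as possible.
At the endpoint u = 59, v = 194 − 59 = 135, so uv = 59 × 135 = 7965.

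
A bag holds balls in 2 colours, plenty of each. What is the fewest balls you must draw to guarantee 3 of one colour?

You could draw 2 of every colour without reaching 3 of any — 4 in all.
One more forces 3 of some colour, so 4 + 1 = 5.

5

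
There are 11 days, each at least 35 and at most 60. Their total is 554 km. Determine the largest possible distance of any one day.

To make one day as large as possible, make the other 10 as small as possible.
The other 10 contribute at least 10 × 35 = 350, leaving at most 554 − 350 = 204.
But each day is capped at 60, so the maximum is 60.
Achievable: one at 60 and the other 10 totalling 494, which fits since 10 × 35 ≤ 494 ≤ 10 × 60.

60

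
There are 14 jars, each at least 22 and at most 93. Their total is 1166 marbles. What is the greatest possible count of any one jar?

To make one jar as large as possible, make the other 13 as small as possible.
The other 13 contribute at least 13 × 22 = 286, leaving at most 1166 − 286 = 880.
But each jar is capped at 93, so the maximum is 93.
Achievable: one at 93 and the other 13 totalling 1073, which fits since 13 × 22 ≤ 1073 ≤ 13 × 93.

93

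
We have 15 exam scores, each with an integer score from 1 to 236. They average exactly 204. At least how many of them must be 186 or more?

The total is 15 × 204 = 3060.
Each value short of 186 is at most 185, costing at least 236 − 185 = 51 against the maximum total of 3540.
We can afford to lose at most 3540 − 3060 = 480, so at most ⌊480/51⌋ = 9 fall short, and at least 6 are ≥ 186.
Exactly 6 works: 6 values at 236 and 9 at 185 total 3081; lower one of the high values by 21 (still ≥ 186) to hit 3060.

6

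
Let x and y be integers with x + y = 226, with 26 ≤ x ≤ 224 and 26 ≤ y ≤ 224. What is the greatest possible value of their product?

12769

For a fixed sum, the product xy is largest when x and y are as close as possible.
Taking x = 113 and y = 113 (both in [26, 224]) gives xy = 12769.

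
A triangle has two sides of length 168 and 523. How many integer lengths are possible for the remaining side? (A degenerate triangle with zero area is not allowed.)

335

The triangle inequality gives |168 − 523| < c < 168 + 523, i.e. 355 < c < 691.
So c can be any integer from 356 to 690: 335 values.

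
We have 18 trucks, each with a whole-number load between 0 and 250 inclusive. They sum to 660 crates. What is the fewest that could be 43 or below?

Each value above 43 is at least 44, contributing at least 44 − 0 = 44 above the floor 0.
The sum exceeds the floor total 0 by 660, so at most ⌊660/44⌋ = 15 exceed 43, and at least 3 are ≤ 43.
Exactly 3 works: 3 values at 0 and 15 at 44 total 660.

3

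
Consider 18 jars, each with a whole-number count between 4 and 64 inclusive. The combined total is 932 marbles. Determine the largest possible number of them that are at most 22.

Suppose k of them are at most 22. Those contribute at most 22 each and the rest at most 64 each.
So the total is at most 22k + 64(18 − k) = 1152 − 42k. This must still be ≥ 932, so k ≤ 5.
k = 5 is achieved by 5 values at 22 and 13 at 64, total 942; lower one of the 64's by 10 (still > 22) to reach 932.

5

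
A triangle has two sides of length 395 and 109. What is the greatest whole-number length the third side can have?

The third side must be less than 395 + 109 = 504.
The largest integer below 504 is 503.

503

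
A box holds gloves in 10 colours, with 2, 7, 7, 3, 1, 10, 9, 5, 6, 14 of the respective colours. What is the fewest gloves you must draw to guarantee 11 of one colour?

61

In the worst case you take as many as possible of each colour without reaching 11: 2 + 7 + 7 + 3 + 1 + 10 + 9 + 5 + 6 + 10 = 60.
The next one must give 11 of some colour, so 60 + 1 = 61.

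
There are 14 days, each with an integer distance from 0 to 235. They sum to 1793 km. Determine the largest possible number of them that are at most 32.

Each value at 32 or below falls at least 235 − 32 = 203 short of the ceiling 235.
The ceiling total is 14 × 235 = 3290, and we need 1793, so at most ⌊(3290 − 1793)/203⌋ = 7 can be that low.
k = 7 is achieved by 7 values at 32 and 7 at 235, total 1869; lower one of the 235's by 76 (still > 32) to reach 1793.

7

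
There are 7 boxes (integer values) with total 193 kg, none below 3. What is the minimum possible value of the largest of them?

If every one of the 7 were at most 27, the total would be at most 7 × 27 = 189 < 193.
Taking 3 copies of 27 and 4 copies of 28 gives exactly 193, so 28 is attained.

28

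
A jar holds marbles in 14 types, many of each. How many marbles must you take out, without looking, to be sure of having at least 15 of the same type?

In the worst case you draw 14 of each of the 14 types: 14 × 14 = 196.
One more forces 15 of some type, so 196 + 1 = 197.

197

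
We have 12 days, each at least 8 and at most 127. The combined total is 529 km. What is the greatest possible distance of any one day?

127

To make one day as large as possible, make the other 11 as small as possible.
The other 11 contribute at least 11 × 8 = 88, leaving at most 529 − 88 = 441.
But each day is capped at 127, so the maximum is 127.
Achievable: one at 127 and the other 11 totalling 402, which fits since 11 × 8 ≤ 402 ≤ 11 × 127.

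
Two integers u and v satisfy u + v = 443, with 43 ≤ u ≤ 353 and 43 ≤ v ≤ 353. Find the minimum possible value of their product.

uv = u(443 − u) is concave in u, so over [90, 353] it is minimized at an endpoint.
The extreme feasible split is u = 90, v = 353, giving uv = 31770.

31770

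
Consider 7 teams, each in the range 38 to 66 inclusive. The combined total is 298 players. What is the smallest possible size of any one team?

38

Minimizing one value means maximizing the remaining 6.
The other 6 can take up 6 × 66 = 396 ≥ 298 − 38, so one team can sit at its floor of 38.
Achievable: one at 38 and the other 6 totalling 260, which fits since 6 × 38 ≤ 260 ≤ 6 × 66.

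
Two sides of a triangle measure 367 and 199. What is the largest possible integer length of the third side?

The third side must be less than 367 + 199 = 566.
The largest integer below 566 is 565.

565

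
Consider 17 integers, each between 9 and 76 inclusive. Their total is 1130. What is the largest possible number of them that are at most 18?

Suppose k of them are at most 18. Those contribute at most 18 each and the rest at most 76 each.
So the total is at most 18k + 76(17 − k) = 1292 − 58k. This must still be ≥ 1130, so k ≤ 2.
k = 2 is achieved by 2 values at 18 and 15 at 76, total 1176; lower one of the 76's by 46 (still > 18) to reach 1130.

2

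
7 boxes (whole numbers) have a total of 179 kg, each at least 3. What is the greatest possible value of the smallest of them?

25

The average is 179/7 < 26, so some value is ≤ 25.
Taking 3 copies of 25 and 4 copies of 26 gives exactly 179, so 25 is attained.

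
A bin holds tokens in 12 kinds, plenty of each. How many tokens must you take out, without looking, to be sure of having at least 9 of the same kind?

In the worst case you draw 8 of each of the 12 kinds: 12 × 8 = 96.
One more forces 9 of some kind, so 96 + 1 = 97.

97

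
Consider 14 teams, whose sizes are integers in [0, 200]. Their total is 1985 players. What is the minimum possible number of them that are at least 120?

4

If only k of them are at least 120, the other 14 − k are at most 119, so the total is at most k·200 + (14 − k)·119.
This must reach 1985, so k·200 + (14 − k)·119 ≥ 1985, giving k ≥ 4.
Exactly 4 works: 4 values at 200 and 10 at 119 total 1990; lower one of the high values by 5 (still ≥ 120) to hit 1985.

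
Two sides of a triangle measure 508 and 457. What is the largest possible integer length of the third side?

964

The third side must be less than 508 + 457 = 965.
The largest integer below 965 is 964.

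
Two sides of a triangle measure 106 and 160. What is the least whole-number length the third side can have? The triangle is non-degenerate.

55

The third side must exceed |106 − 160| = 54.
The smallest integer above 54 is 55.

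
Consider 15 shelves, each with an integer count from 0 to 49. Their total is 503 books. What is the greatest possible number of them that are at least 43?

Suppose k of them are at least 43. Those contribute at least 43 each and the other 15 − k at least 0 each.
So the total is at least 43k + 0(15 − k) = 0 + 43k. This must be ≤ 503, giving k ≤ 11.
k = 11 is achieved by 11 values at 43 and 4 at 0, total 473; add 30 to one value (staying below 43) to reach 503.

11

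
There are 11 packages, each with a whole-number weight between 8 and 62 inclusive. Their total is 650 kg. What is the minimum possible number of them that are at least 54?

8

If only k of them are at least 54, the other 11 − k are at most 53, so the total is at most k·62 + (11 − k)·53.
This must reach 650, so k·62 + (11 − k)·53 ≥ 650, giving k ≥ 8.
Exactly 8 works: 8 values at 62 and 3 at 53 total 655; lower one of the high values by 5 (still ≥ 54) to hit 650.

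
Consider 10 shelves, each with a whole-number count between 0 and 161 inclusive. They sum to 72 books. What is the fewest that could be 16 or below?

6

Each value above 16 is at least 17, contributing at least 17 − 0 = 17 above the floor 0.
The sum exceeds the floor total 0 by 72, so at most ⌊72/17⌋ = 4 exceed 16, and at least 6 are ≤ 16.
Exactly 6 works: 6 values at 0 and 4 at 17 total 68; raise one of the low values by 4 (still ≤ 16) to hit 72.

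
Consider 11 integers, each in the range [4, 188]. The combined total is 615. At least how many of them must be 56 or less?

Each value above 56 is at least 57, contributing at least 57 − 4 = 53 above the floor 4.
The sum exceeds the floor total 44 by 571, so at most ⌊571/53⌋ = 10 exceed 56, and at least 1 are ≤ 56.
Exactly 1 works: 1 value at 4 and 10 at 57 total 574; raise one of the low values by 41 (still ≤ 56) to hit 615.

1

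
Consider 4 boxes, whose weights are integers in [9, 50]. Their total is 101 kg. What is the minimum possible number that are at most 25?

If only k of them are at most 25, the other 4 − k are at least 26, so the total is at least (4 − k)·26 + k·9.
This is ≤ 101, so (4 − k)·26 + 9k ≤ 101, which gives k ≥ 1.
Exactly 1 works: 1 value at 9 and 3 at 26 total 87; raise one of the low values by 14 (still ≤ 25) to hit 101.

1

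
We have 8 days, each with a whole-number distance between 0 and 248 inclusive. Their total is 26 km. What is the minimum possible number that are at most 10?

6

Each value above 10 is at least 11, contributing at least 11 − 0 = 11 above the floor 0.
The sum exceeds the floor total 0 by 26, so at most ⌊26/11⌋ = 2 exceed 10, and at least 6 are ≤ 10.
Exactly 6 works: 6 values at 0 and 2 at 11 total 22; raise one of the low values by 4 (still ≤ 10) to hit 26.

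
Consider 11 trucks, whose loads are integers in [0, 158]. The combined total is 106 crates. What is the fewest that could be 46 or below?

9

If only k of them are at most 46, the other 11 − k are at least 47, so the total is at least (11 − k)·47 + k·0.
This is ≤ 106, so (11 − k)·47 + 0k ≤ 106, which gives k ≥ 9.
Exactly 9 works: 9 values at 0 and 2 at 47 total 94; raise one of the low values by 12 (still ≤ 46) to hit 106.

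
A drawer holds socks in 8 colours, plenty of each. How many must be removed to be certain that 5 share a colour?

33

You could draw 4 of every colour without reaching 5 of any — 32 in all.
One more forces 5 of some colour, so 32 + 1 = 33.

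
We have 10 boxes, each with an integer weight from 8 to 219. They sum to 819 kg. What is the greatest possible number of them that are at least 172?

4

With k values at 172 or above and the rest at least 8, the sum is at least 80 + 164k.
Since the sum is 819, we need 164k ≤ 739, i.e. k ≤ 4.
k = 4 is achieved by 4 values at 172 and 6 at 8, total 736; add 83 to one value (staying below 172) to reach 819.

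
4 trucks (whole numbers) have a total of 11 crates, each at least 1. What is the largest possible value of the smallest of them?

If every one of the 4 were at least 3, the total would be at least 4 × 3 = 12 > 11.
Achievable: 1 of them at 2 and 3 at 3 total 11.

2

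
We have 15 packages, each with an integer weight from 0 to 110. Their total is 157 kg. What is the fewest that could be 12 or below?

If only k of them are at most 12, the other 15 − k are at least 13, so the total is at least (15 − k)·13 + k·0.
This is ≤ 157, so (15 − k)·13 + 0k ≤ 157, which gives k ≥ 3.
Exactly 3 works: 3 values at 0 and 12 at 13 total 156; raise one of the low values by 1 (still ≤ 12) to hit 157.

3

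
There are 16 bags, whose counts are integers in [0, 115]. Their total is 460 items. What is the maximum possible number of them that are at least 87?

5

If k of the values are ≥ 87, the total is ≥ 87k + 0(16 − k).
Setting 87k + 0(16 − k) ≤ 460 gives 87k ≤ 460, so k ≤ 5.
k = 5 is achieved by 5 values at 87 and 11 at 0, total 435; add 25 to one value (staying below 87) to reach 460.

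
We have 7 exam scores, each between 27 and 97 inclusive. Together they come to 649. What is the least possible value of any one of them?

67

Minimizing one value means maximizing the remaining 6.
The other 6 contribute at most 6 × 97 = 582, leaving at least 649 − 582 = 67.
Since 67 ≥ 27, this is achievable: one at 67 and 6 at 97.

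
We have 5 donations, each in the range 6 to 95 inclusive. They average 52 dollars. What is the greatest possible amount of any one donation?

95

To make one donation as large as possible, make the other 4 as small as possible.
The total is 5 × 52 = 260.
The other 4 contribute at least 4 × 6 = 24, leaving at most 260 − 24 = 236.
But each donation is capped at 95, so the maximum is 95.
Achievable: one at 95 and the other 4 totalling 165, which fits since 4 × 6 ≤ 165 ≤ 4 × 95.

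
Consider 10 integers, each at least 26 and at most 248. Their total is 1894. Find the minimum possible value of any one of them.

26

To make one integer as small as possible, make the other 9 as large as possible.
The other 9 can take up 9 × 248 = 2232 ≥ 1894 − 26, so one integer can sit at its floor of 26.
Achievable: one at 26 and the other 9 totalling 1868, which fits since 9 × 26 ≤ 1868 ≤ 9 × 248.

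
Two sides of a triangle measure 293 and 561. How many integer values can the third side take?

The triangle inequality gives |293 − 561| < c < 293 + 561, i.e. 268 < c < 854.
So c can be any integer from 269 to 853: 585 values.

585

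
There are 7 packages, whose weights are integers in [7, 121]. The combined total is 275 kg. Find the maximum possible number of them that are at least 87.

2

Suppose k of them are at least 87. Those contribute at least 87 each and the other 7 − k at least 7 each.
So the total is at least 87k + 7(7 − k) = 49 + 80k. This must be ≤ 275, giving k ≤ 2.
k = 2 is achieved by 2 values at 87 and 5 at 7, total 209; add 66 to one value (staying below 87) to reach 275.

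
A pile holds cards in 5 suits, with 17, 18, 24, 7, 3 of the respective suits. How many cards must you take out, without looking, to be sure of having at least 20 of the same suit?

In the worst case you take as many as possible of each suit without reaching 20: 17 + 18 + 19 + 7 + 3 = 64.
The next one must give 20 of some suit, so 64 + 1 = 65.

65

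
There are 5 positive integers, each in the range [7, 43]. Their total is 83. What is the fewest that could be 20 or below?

2

Each value above 20 is at least 21, contributing at least 21 − 7 = 14 above the floor 7.
The sum exceeds the floor total 35 by 48, so at most ⌊48/14⌋ = 3 exceed 20, and at least 2 are ≤ 20.
Exactly 2 works: 2 values at 7 and 3 at 21 total 77; raise one of the low values by 6 (still ≤ 20) to hit 83.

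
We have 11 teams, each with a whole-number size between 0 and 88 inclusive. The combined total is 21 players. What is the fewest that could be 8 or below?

9

Each value above 8 is at least 9, contributing at least 9 − 0 = 9 above the floor 0.
The sum exceeds the floor total 0 by 21, so at most ⌊21/9⌋ = 2 exceed 8, and at least 9 are ≤ 8.
Exactly 9 works: 9 values at 0 and 2 at 9 total 18; raise one of the low values by 3 (still ≤ 8) to hit 21.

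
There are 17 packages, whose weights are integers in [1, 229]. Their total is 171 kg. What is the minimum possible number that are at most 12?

5

Each value above 12 is at least 13, contributing at least 13 − 1 = 12 above the floor 1.
The sum exceeds the floor total 17 by 154, so at most ⌊154/12⌋ = 12 exceed 12, and at least 5 are ≤ 12.
Exactly 5 works: 5 values at 1 and 12 at 13 total 161; raise one of the low values by 10 (still ≤ 12) to hit 171.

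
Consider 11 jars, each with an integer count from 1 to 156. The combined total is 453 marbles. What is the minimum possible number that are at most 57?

4

Each value above 57 is at least 58, contributing at least 58 − 1 = 57 above the floor 1.
The sum exceeds the floor total 11 by 442, so at most ⌊442/57⌋ = 7 exceed 57, and at least 4 are ≤ 57.
Exactly 4 works: 4 values at 1 and 7 at 58 total 410; raise one of the low values by 43 (still ≤ 57) to hit 453.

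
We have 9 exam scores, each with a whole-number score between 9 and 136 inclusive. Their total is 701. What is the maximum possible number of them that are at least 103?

6

With k values at 103 or above and the rest at least 9, the sum is at least 81 + 94k.
Since the sum is 701, we need 94k ≤ 620, i.e. k ≤ 6.
k = 6 is achieved by 6 values at 103 and 3 at 9, total 645; add 56 to one value (staying below 103) to reach 701.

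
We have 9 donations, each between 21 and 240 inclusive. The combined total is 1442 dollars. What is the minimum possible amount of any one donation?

Minimizing one value means maximizing the remaining 8.
The other 8 can take up 8 × 240 = 1920 ≥ 1442 − 21, so one donation can sit at its floor of 21.
Achievable: one at 21 and the other 8 totalling 1421, which fits since 8 × 21 ≤ 1421 ≤ 8 × 240.

21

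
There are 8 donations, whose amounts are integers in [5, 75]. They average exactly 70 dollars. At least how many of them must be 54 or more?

7

The total is 8 × 70 = 560.
Suppose at most 8 − j of them reach 54; then j values are ≤ 53 and the rest ≤ 75.
The total is then ≤ 53·j + 75·(8 − j) = 600 − 22j. For this to be ≥ 560 we need j ≤ 1, so at least 8 − 1 = 7 must reach 54.
Exactly 7 works: 7 values at 75 and 1 at 53 total 578; lower one of the high values by 18 (still ≥ 54) to hit 560.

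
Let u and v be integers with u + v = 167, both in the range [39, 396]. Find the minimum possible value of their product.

Since u + v is fixed, pushing one of them to its bound minimizes the product.
At the endpoint u = 39, v = 167 − 39 = 128, so uv = 39 × 128 = 4992.

4992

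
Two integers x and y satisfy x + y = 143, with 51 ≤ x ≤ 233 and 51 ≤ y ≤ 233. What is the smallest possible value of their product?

xy = x(143 − x) is concave in x, so over [51, 92] it is minimized at an endpoint.
At the endpoint x = 51, y = 143 − 51 = 92, so xy = 51 × 92 = 4692.

4692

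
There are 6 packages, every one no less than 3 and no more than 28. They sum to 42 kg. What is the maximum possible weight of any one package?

Maximizing one value means minimizing the remaining 5.
The other 5 contribute at least 5 × 3 = 15, leaving at most 42 − 15 = 27.
Since 27 ≤ 28, this is achievable: one at 27 and 5 at 3.

27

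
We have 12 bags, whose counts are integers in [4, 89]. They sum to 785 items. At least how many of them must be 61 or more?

If only k of them are at least 61, the other 12 − k are at most 60, so the total is at most k·89 + (12 − k)·60.
This must reach 785, so k·89 + (12 − k)·60 ≥ 785, giving k ≥ 3.
Exactly 3 works: 3 values at 89 and 9 at 60 total 807; lower one of the high values by 22 (still ≥ 61) to hit 785.

3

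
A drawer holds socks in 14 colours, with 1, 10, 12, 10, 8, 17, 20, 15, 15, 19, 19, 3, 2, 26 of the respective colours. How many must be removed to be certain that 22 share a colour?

In the worst case you take as many as possible of each colour without reaching 22: 1 + 10 + 12 + 10 + 8 + 17 + 20 + 15 + 15 + 19 + 19 + 3 + 2 + 21 = 172.
The next one must give 22 of some colour, so 172 + 1 = 173.

173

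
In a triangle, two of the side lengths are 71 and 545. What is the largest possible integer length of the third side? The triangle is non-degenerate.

The third side must be less than 71 + 545 = 616.
The largest integer below 616 is 615.

615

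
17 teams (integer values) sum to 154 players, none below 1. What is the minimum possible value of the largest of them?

If every one of the 17 were at most 9, the total would be at most 17 × 9 = 153 < 154.
Equality holds with 1 value of 10 and 16 values of 9.

10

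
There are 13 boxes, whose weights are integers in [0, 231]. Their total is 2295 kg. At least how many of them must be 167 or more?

3

Each value short of 167 is at most 166, costing at least 231 − 166 = 65 against the maximum total of 3003.
We can afford to lose at most 3003 − 2295 = 708, so at most ⌊708/65⌋ = 10 fall short, and at least 3 are ≥ 167.
Exactly 3 works: 3 values at 231 and 10 at 166 total 2353; lower one of the high values by 58 (still ≥ 167) to hit 2295.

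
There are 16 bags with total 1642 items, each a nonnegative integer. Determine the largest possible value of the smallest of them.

The 16 values sum to 1642, so their minimum is at most ⌊1642/16⌋ = 102.
Taking 6 copies of 102 and 10 copies of 103 gives exactly 1642, so 102 is attained.

102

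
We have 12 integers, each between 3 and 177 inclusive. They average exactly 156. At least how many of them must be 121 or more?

8

The total is 12 × 156 = 1872.
If only k of them are at least 121, the other 12 − k are at most 120, so the total is at most k·177 + (12 − k)·120.
This must reach 1872, so k·177 + (12 − k)·120 ≥ 1872, giving k ≥ 8.
Exactly 8 works: 8 values at 177 and 4 at 120 total 1896; lower one of the high values by 24 (still ≥ 121) to hit 1872.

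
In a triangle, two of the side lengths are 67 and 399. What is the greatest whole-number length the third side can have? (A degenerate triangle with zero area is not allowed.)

465

The third side must be less than 67 + 399 = 466.
The largest integer below 466 is 465.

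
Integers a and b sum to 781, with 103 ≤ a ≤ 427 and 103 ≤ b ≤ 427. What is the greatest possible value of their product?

152490

ab = a(781 − a) is maximized when a is as near 781/2 as the bounds allow.
Taking a = 390 and b = 391 (both in [103, 427]) gives ab = 152490.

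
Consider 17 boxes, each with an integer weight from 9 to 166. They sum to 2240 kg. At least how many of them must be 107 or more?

Suppose at most 17 − j of them reach 107; then j values are ≤ 106 and the rest ≤ 166.
The total is then ≤ 106·j + 166·(17 − j) = 2822 − 60j. For this to be ≥ 2240 we need j ≤ 9, so at least 17 − 9 = 8 must reach 107.
Exactly 8 works: 8 values at 166 and 9 at 106 total 2282; lower one of the high values by 42 (still ≥ 107) to hit 2240.

8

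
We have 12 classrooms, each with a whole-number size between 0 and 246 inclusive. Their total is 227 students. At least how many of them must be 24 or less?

If only k of them are at most 24, the other 12 − k are at least 25, so the total is at least (12 − k)·25 + k·0.
This is ≤ 227, so (12 − k)·25 + 0k ≤ 227, which gives k ≥ 3.
Exactly 3 works: 3 values at 0 and 9 at 25 total 225; raise one of the low values by 2 (still ≤ 24) to hit 227.

3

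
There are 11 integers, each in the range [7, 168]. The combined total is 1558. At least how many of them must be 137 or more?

2

Each value short of 137 is at most 136, costing at least 168 − 136 = 32 against the maximum total of 1848.
We can afford to lose at most 1848 − 1558 = 290, so at most ⌊290/32⌋ = 9 fall short, and at least 2 are ≥ 137.
Exactly 2 works: 2 values at 168 and 9 at 136 total 1560; lower one of the high values by 2 (still ≥ 137) to hit 1558.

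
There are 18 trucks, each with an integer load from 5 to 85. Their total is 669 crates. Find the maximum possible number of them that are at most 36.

17

Suppose k of them are at most 36. Those contribute at most 36 each and the rest at most 85 each.
So the total is at most 36k + 85(18 − k) = 1530 − 49k. This must still be ≥ 669, so k ≤ 17.
k = 17 is achieved by 17 values at 36 and 1 at 85, total 697; lower one of the 85's by 28 (still > 36) to reach 669.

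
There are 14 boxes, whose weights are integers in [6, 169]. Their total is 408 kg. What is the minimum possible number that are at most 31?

2

If only k of them are at most 31, the other 14 − k are at least 32, so the total is at least (14 − k)·32 + k·6.
This is ≤ 408, so (14 − k)·32 + 6k ≤ 408, which gives k ≥ 2.
Exactly 2 works: 2 values at 6 and 12 at 32 total 396; raise one of the low values by 12 (still ≤ 31) to hit 408.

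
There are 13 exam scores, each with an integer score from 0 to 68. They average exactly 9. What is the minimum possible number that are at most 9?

The total is 13 × 9 = 117.
Each value above 9 is at least 10, contributing at least 10 − 0 = 10 above the floor 0.
The sum exceeds the floor total 0 by 117, so at most ⌊117/10⌋ = 11 exceed 9, and at least 2 are ≤ 9.
Exactly 2 works: 2 values at 0 and 11 at 10 total 110; raise one of the low values by 7 (still ≤ 9) to hit 117.

2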